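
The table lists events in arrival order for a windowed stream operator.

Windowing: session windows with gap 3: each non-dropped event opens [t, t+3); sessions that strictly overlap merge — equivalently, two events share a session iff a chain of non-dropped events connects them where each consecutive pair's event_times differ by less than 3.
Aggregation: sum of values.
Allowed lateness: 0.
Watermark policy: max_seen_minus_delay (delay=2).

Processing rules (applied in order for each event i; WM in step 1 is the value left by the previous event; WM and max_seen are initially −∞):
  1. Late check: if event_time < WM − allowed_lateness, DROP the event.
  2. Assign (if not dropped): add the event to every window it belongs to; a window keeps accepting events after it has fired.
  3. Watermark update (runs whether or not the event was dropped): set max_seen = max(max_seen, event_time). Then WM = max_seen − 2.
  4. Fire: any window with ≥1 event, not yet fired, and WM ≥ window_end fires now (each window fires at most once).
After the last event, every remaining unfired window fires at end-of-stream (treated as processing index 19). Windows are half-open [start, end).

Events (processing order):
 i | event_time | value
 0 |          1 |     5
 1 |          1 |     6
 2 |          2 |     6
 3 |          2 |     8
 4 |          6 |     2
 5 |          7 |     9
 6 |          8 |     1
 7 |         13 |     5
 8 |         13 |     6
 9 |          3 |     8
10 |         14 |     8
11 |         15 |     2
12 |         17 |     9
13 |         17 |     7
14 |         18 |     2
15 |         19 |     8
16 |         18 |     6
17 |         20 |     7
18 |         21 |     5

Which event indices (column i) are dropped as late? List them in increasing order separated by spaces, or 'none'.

i=0 t=1 v=5: → [1,4); WM=-1
i=1 t=1 v=6: → [1,4); WM=-1
i=2 t=2 v=6: → [1,5); WM=0
i=3 t=2 v=8: → [1,5); WM=0
i=4 t=6 v=2: → [6,9); WM=4
i=5 t=7 v=9: → [6,10); WM=5
i=6 t=8 v=1: → [6,11); WM=6
i=7 t=13 v=5: → [13,16); WM=11
i=8 t=13 v=6: → [13,16); WM=11
i=9 t=3 v=8: DROP (t<11-0); WM=11
i=10 t=14 v=8: → [13,17); WM=12
i=11 t=15 v=2: → [13,18); WM=13
i=12 t=17 v=9: → [13,20); WM=15
i=13 t=17 v=7: → [13,20); WM=15
i=14 t=18 v=2: → [13,21); WM=16
i=15 t=19 v=8: → [13,22); WM=17
i=16 t=18 v=6: → [13,22); WM=17
i=17 t=20 v=7: → [13,23); WM=18
i=18 t=21 v=5: → [13,24); WM=19

9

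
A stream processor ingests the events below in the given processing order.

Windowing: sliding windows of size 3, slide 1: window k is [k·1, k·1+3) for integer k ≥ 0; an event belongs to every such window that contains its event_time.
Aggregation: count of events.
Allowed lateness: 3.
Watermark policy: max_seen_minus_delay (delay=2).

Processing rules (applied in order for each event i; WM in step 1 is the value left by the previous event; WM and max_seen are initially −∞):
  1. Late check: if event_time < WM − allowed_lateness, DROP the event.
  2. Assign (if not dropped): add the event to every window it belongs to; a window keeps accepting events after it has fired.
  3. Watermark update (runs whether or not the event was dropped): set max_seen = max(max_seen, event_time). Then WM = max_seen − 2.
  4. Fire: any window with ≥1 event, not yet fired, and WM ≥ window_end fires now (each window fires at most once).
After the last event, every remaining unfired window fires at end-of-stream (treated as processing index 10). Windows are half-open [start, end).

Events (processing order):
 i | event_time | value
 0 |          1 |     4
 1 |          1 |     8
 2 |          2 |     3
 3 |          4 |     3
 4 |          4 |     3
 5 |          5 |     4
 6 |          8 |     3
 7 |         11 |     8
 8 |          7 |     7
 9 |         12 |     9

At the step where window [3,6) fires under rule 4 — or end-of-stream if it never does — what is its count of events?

3

i=0 t=1 v=4: → [1,4),[0,3); WM=-1
i=1 t=1 v=8: → [1,4),[0,3); WM=-1
i=2 t=2 v=3: → [2,5),[1,4),[0,3); WM=0
i=3 t=4 v=3: → [4,7),[3,6),[2,5); WM=2
i=4 t=4 v=3: → [4,7),[3,6),[2,5); WM=2
i=5 t=5 v=4: → [5,8),[4,7),[3,6); WM=3; [0,3) fires=3
i=6 t=8 v=3: → [8,11),[7,10),[6,9); WM=6; [1,4) fires=3 [2,5) fires=3 [3,6) fires=3
i=7 t=11 v=8: → [11,14),[10,13),[9,12); WM=9; [4,7) fires=3 [5,8) fires=1 [6,9) fires=1
i=8 t=7 v=7: → [7,10),[6,9),[5,8); WM=9
i=9 t=12 v=9: → [12,15),[11,14),[10,13); WM=10; [7,10) fires=2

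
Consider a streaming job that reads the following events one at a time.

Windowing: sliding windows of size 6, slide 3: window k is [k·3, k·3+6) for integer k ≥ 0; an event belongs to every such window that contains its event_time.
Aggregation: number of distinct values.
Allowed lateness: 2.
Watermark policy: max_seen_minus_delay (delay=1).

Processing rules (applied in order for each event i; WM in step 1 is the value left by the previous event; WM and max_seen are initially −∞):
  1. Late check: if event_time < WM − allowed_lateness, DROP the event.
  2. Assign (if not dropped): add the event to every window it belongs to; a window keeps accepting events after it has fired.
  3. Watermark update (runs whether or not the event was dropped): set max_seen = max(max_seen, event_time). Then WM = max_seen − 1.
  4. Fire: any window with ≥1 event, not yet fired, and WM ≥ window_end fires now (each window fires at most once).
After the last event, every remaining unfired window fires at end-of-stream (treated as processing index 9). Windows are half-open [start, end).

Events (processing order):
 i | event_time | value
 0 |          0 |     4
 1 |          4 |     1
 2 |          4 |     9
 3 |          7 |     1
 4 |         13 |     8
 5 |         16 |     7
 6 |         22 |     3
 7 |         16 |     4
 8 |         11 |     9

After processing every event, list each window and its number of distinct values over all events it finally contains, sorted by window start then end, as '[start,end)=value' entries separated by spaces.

i=0 t=0 v=4: → [0,6); WM=-1
i=1 t=4 v=1: → [3,9),[0,6); WM=3
i=2 t=4 v=9: → [3,9),[0,6); WM=3
i=3 t=7 v=1: → [6,12),[3,9); WM=6; [0,6) fires=3
i=4 t=13 v=8: → [12,18),[9,15); WM=12; [3,9) fires=2 [6,12) fires=1
i=5 t=16 v=7: → [15,21),[12,18); WM=15; [9,15) fires=1
i=6 t=22 v=3: → [21,27),[18,24); WM=21; [12,18) fires=2 [15,21) fires=1
i=7 t=16 v=4: DROP (t<21-2); WM=21
i=8 t=11 v=9: DROP (t<21-2); WM=21

[0,6)=3 [3,9)=2 [6,12)=1 [9,15)=1 [12,18)=2 [15,21)=1 [18,24)=1 [21,27)=1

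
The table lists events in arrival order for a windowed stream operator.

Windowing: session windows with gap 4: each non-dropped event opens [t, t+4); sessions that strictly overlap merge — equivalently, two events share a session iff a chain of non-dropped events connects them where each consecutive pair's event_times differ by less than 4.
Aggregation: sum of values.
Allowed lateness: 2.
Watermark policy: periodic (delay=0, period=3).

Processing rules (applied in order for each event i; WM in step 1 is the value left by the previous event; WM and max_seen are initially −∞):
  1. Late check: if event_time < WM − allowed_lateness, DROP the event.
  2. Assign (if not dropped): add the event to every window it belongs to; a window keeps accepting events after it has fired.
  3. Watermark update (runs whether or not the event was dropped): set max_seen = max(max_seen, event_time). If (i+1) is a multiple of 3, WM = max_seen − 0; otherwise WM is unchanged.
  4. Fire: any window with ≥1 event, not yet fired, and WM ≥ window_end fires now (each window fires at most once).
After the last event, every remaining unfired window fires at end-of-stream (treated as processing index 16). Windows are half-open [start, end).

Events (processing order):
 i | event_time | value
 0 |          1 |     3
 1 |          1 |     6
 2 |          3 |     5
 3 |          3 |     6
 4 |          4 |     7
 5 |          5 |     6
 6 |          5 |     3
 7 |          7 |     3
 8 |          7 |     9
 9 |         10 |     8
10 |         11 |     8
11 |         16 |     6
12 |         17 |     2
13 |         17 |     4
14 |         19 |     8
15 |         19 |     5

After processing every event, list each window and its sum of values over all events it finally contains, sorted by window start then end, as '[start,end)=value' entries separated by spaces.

[1,15)=64 [16,23)=25

i=0 t=1 v=3: → [1,5); WM=−∞
i=1 t=1 v=6: → [1,5); WM=−∞
i=2 t=3 v=5: → [1,7); WM=3
i=3 t=3 v=6: → [1,7); WM=3
i=4 t=4 v=7: → [1,8); WM=3
i=5 t=5 v=6: → [1,9); WM=5
i=6 t=5 v=3: → [1,9); WM=5
i=7 t=7 v=3: → [1,11); WM=5
i=8 t=7 v=9: → [1,11); WM=7
i=9 t=10 v=8: → [1,14); WM=7
i=10 t=11 v=8: → [1,15); WM=7
i=11 t=16 v=6: → [16,20); WM=16
i=12 t=17 v=2: → [16,21); WM=16
i=13 t=17 v=4: → [16,21); WM=16
i=14 t=19 v=8: → [16,23); WM=19
i=15 t=19 v=5: → [16,23); WM=19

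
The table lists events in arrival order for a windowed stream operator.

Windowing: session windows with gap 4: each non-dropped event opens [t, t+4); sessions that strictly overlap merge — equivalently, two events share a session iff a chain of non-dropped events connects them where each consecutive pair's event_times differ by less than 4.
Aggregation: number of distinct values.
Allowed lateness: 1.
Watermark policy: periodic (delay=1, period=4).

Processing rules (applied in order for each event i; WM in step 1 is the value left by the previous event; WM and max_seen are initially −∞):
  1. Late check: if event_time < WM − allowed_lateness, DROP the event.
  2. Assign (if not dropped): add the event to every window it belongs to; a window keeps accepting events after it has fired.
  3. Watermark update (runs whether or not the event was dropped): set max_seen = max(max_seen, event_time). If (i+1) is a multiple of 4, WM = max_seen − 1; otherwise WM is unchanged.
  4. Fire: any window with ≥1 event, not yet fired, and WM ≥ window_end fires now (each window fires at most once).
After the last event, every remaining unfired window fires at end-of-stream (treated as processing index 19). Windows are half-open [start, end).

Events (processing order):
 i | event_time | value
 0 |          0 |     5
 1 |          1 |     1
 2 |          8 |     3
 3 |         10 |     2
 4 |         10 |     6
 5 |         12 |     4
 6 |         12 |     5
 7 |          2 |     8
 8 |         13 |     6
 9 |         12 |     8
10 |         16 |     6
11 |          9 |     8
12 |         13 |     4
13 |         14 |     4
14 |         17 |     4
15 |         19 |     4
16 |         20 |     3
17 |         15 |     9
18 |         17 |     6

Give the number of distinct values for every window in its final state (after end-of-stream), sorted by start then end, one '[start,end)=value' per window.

[0,5)=2 [8,24)=6

i=0 t=0 v=5: → [0,4); WM=−∞
i=1 t=1 v=1: → [0,5); WM=−∞
i=2 t=8 v=3: → [8,12); WM=−∞
i=3 t=10 v=2: → [8,14); WM=9
i=4 t=10 v=6: → [8,14); WM=9
i=5 t=12 v=4: → [8,16); WM=9
i=6 t=12 v=5: → [8,16); WM=9
i=7 t=2 v=8: DROP (t<9-1); WM=11
i=8 t=13 v=6: → [8,17); WM=11
i=9 t=12 v=8: → [8,17); WM=11
i=10 t=16 v=6: → [8,20); WM=11
i=11 t=9 v=8: DROP (t<11-1); WM=15
i=12 t=13 v=4: DROP (t<15-1); WM=15
i=13 t=14 v=4: → [8,20); WM=15
i=14 t=17 v=4: → [8,21); WM=15
i=15 t=19 v=4: → [8,23); WM=18
i=16 t=20 v=3: → [8,24); WM=18
i=17 t=15 v=9: DROP (t<18-1); WM=18
i=18 t=17 v=6: → [8,24); WM=18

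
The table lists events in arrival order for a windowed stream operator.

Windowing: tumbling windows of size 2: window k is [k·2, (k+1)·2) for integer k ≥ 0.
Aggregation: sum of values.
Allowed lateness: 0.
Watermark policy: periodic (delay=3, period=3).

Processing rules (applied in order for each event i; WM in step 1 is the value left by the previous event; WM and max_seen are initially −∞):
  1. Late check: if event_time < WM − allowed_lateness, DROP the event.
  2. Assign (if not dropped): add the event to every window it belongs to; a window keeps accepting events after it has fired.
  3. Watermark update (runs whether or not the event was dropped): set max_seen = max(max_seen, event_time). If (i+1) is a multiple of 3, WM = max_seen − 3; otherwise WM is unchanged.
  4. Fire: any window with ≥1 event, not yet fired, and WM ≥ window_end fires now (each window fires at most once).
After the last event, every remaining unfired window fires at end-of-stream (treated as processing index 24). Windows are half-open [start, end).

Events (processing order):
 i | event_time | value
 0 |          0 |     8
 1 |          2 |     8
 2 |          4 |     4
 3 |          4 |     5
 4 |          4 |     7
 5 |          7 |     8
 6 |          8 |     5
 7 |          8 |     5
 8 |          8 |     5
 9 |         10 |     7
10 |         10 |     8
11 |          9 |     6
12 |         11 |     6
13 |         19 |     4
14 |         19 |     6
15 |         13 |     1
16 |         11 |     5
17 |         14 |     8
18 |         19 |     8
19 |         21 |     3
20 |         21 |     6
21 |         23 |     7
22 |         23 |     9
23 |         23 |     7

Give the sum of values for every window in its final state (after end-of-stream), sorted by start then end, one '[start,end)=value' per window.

[0,2)=8 [2,4)=8 [4,6)=16 [6,8)=8 [8,10)=21 [10,12)=21 [18,20)=18 [20,22)=9 [22,24)=23

i=0 t=0 v=8: → [0,2); WM=−∞
i=1 t=2 v=8: → [2,4); WM=−∞
i=2 t=4 v=4: → [4,6); WM=1
i=3 t=4 v=5: → [4,6); WM=1
i=4 t=4 v=7: → [4,6); WM=1
i=5 t=7 v=8: → [6,8); WM=4; [0,2) fires=8 [2,4) fires=8
i=6 t=8 v=5: → [8,10); WM=4
i=7 t=8 v=5: → [8,10); WM=4
i=8 t=8 v=5: → [8,10); WM=5
i=9 t=10 v=7: → [10,12); WM=5
i=10 t=10 v=8: → [10,12); WM=5
i=11 t=9 v=6: → [8,10); WM=7; [4,6) fires=16
i=12 t=11 v=6: → [10,12); WM=7
i=13 t=19 v=4: → [18,20); WM=7
i=14 t=19 v=6: → [18,20); WM=16; [6,8) fires=8 [8,10) fires=21 [10,12) fires=21
i=15 t=13 v=1: DROP (t<16-0); WM=16
i=16 t=11 v=5: DROP (t<16-0); WM=16
i=17 t=14 v=8: DROP (t<16-0); WM=16
i=18 t=19 v=8: → [18,20); WM=16
i=19 t=21 v=3: → [20,22); WM=16
i=20 t=21 v=6: → [20,22); WM=18
i=21 t=23 v=7: → [22,24); WM=18
i=22 t=23 v=9: → [22,24); WM=18
i=23 t=23 v=7: → [22,24); WM=20; [18,20) fires=18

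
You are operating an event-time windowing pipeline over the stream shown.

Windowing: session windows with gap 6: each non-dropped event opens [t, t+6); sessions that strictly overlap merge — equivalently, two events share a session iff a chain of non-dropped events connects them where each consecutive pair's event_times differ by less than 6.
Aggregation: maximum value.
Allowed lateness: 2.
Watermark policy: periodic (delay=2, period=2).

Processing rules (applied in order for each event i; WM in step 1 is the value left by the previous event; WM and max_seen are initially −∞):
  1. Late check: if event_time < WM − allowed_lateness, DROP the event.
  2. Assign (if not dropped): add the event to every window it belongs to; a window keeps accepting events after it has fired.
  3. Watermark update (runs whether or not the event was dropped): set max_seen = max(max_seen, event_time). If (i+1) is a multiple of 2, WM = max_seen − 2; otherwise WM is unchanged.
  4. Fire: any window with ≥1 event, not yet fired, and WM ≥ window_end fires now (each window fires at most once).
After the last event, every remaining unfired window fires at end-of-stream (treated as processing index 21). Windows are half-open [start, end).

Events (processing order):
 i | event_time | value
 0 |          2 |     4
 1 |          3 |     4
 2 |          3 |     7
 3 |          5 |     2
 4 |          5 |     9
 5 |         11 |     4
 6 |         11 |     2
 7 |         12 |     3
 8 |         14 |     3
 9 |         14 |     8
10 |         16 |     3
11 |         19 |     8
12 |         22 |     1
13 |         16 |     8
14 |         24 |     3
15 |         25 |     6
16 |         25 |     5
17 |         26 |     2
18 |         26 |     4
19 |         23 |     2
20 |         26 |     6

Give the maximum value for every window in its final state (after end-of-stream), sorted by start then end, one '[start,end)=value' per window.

i=0 t=2 v=4: → [2,8); WM=−∞
i=1 t=3 v=4: → [2,9); WM=1
i=2 t=3 v=7: → [2,9); WM=1
i=3 t=5 v=2: → [2,11); WM=3
i=4 t=5 v=9: → [2,11); WM=3
i=5 t=11 v=4: → [11,17); WM=9
i=6 t=11 v=2: → [11,17); WM=9
i=7 t=12 v=3: → [11,18); WM=10
i=8 t=14 v=3: → [11,20); WM=10
i=9 t=14 v=8: → [11,20); WM=12
i=10 t=16 v=3: → [11,22); WM=12
i=11 t=19 v=8: → [11,25); WM=17
i=12 t=22 v=1: → [11,28); WM=17
i=13 t=16 v=8: → [11,28); WM=20
i=14 t=24 v=3: → [11,30); WM=20
i=15 t=25 v=6: → [11,31); WM=23
i=16 t=25 v=5: → [11,31); WM=23
i=17 t=26 v=2: → [11,32); WM=24
i=18 t=26 v=4: → [11,32); WM=24
i=19 t=23 v=2: → [11,32); WM=24
i=20 t=26 v=6: → [11,32); WM=24

[2,11)=9 [11,32)=8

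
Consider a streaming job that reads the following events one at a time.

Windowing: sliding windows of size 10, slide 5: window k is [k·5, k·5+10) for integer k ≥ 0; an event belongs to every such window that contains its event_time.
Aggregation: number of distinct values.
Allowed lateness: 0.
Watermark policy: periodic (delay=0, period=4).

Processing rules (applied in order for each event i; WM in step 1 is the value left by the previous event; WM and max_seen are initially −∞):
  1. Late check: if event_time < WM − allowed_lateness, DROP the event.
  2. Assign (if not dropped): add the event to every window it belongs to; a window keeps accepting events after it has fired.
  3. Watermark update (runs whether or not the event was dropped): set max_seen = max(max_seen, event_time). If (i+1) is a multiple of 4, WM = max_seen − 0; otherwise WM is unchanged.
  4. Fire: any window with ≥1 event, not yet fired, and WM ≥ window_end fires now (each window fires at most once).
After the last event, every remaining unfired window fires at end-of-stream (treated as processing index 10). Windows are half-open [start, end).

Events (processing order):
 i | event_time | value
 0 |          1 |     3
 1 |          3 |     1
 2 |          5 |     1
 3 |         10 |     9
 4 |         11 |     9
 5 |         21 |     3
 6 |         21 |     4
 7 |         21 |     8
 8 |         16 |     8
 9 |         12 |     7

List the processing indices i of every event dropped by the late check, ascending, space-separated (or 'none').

8 9

i=0 t=1 v=3: → [0,10); WM=−∞
i=1 t=3 v=1: → [0,10); WM=−∞
i=2 t=5 v=1: → [5,15),[0,10); WM=−∞
i=3 t=10 v=9: → [10,20),[5,15); WM=10; [0,10) fires=2
i=4 t=11 v=9: → [10,20),[5,15); WM=10
i=5 t=21 v=3: → [20,30),[15,25); WM=10
i=6 t=21 v=4: → [20,30),[15,25); WM=10
i=7 t=21 v=8: → [20,30),[15,25); WM=21; [5,15) fires=2 [10,20) fires=1
i=8 t=16 v=8: DROP (t<21-0); WM=21
i=9 t=12 v=7: DROP (t<21-0); WM=21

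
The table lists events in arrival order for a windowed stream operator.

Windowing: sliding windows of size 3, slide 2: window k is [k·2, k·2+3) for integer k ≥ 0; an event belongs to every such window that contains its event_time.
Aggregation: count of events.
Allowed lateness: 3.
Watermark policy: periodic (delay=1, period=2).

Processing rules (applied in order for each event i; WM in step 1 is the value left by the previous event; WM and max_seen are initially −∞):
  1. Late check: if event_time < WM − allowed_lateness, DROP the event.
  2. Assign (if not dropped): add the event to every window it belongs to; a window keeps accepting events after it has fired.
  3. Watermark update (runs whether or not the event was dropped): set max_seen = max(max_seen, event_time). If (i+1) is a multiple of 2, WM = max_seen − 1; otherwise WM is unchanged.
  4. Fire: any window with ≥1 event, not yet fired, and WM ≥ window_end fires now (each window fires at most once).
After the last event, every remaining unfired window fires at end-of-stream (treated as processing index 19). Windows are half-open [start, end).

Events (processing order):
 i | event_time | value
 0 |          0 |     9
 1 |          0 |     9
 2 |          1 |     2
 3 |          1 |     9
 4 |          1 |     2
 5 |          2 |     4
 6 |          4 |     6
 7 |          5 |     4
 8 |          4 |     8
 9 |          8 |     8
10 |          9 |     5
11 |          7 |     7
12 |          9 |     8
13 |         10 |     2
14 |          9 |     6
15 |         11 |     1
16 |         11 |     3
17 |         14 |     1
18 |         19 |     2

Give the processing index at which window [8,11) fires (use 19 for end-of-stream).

i=0 t=0 v=9: → [0,3); WM=−∞
i=1 t=0 v=9: → [0,3); WM=-1
i=2 t=1 v=2: → [0,3); WM=-1
i=3 t=1 v=9: → [0,3); WM=0
i=4 t=1 v=2: → [0,3); WM=0
i=5 t=2 v=4: → [2,5),[0,3); WM=1
i=6 t=4 v=6: → [4,7),[2,5); WM=1
i=7 t=5 v=4: → [4,7); WM=4; [0,3) fires=6
i=8 t=4 v=8: → [4,7),[2,5); WM=4
i=9 t=8 v=8: → [8,11),[6,9); WM=7; [2,5) fires=3 [4,7) fires=3
i=10 t=9 v=5: → [8,11); WM=7
i=11 t=7 v=7: → [6,9); WM=8
i=12 t=9 v=8: → [8,11); WM=8
i=13 t=10 v=2: → [10,13),[8,11); WM=9; [6,9) fires=2
i=14 t=9 v=6: → [8,11); WM=9
i=15 t=11 v=1: → [10,13); WM=10
i=16 t=11 v=3: → [10,13); WM=10
i=17 t=14 v=1: → [14,17),[12,15); WM=13; [8,11) fires=5 [10,13) fires=3
i=18 t=19 v=2: → [18,21); WM=13

17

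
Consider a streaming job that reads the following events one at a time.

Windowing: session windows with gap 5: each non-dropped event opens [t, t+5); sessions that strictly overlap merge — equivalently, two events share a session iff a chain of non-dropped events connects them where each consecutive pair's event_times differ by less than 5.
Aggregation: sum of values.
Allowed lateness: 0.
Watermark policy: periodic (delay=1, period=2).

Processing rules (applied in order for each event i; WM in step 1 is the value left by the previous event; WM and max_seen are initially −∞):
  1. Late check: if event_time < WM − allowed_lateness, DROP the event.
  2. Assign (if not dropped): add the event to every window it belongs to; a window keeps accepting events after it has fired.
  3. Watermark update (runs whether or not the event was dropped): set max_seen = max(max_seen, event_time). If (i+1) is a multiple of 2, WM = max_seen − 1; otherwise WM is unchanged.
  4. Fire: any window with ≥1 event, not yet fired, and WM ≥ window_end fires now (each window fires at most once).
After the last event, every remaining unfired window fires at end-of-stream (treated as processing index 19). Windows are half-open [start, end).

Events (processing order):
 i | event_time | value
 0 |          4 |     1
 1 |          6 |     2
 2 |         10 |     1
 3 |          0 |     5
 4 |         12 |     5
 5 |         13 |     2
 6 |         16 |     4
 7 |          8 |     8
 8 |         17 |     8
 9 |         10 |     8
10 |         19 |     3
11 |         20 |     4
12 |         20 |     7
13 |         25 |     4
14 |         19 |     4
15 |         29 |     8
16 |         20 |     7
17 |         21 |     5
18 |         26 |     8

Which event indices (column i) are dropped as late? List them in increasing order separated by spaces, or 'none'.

3 7 9 14 16 17 18

i=0 t=4 v=1: → [4,9); WM=−∞
i=1 t=6 v=2: → [4,11); WM=5
i=2 t=10 v=1: → [4,15); WM=5
i=3 t=0 v=5: DROP (t<5-0); WM=9
i=4 t=12 v=5: → [4,17); WM=9
i=5 t=13 v=2: → [4,18); WM=12
i=6 t=16 v=4: → [4,21); WM=12
i=7 t=8 v=8: DROP (t<12-0); WM=15
i=8 t=17 v=8: → [4,22); WM=15
i=9 t=10 v=8: DROP (t<15-0); WM=16
i=10 t=19 v=3: → [4,24); WM=16
i=11 t=20 v=4: → [4,25); WM=19
i=12 t=20 v=7: → [4,25); WM=19
i=13 t=25 v=4: → [25,30); WM=24
i=14 t=19 v=4: DROP (t<24-0); WM=24
i=15 t=29 v=8: → [25,34); WM=28
i=16 t=20 v=7: DROP (t<28-0); WM=28
i=17 t=21 v=5: DROP (t<28-0); WM=28
i=18 t=26 v=8: DROP (t<28-0); WM=28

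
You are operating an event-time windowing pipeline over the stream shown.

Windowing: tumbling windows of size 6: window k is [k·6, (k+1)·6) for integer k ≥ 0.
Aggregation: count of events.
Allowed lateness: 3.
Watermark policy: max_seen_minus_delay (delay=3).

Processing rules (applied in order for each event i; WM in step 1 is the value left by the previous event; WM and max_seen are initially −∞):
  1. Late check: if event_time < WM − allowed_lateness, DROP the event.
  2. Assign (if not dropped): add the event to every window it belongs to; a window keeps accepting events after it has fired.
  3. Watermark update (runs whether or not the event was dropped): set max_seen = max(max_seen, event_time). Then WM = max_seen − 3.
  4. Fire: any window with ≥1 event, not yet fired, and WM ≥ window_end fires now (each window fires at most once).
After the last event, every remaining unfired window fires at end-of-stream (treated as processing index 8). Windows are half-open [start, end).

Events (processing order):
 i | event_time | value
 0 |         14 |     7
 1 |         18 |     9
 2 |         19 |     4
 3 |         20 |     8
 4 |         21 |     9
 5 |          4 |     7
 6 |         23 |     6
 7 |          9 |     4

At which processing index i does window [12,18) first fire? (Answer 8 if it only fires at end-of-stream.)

4

i=0 t=14 v=7: → [12,18); WM=11
i=1 t=18 v=9: → [18,24); WM=15
i=2 t=19 v=4: → [18,24); WM=16
i=3 t=20 v=8: → [18,24); WM=17
i=4 t=21 v=9: → [18,24); WM=18; [12,18) fires=1
i=5 t=4 v=7: DROP (t<18-3); WM=18
i=6 t=23 v=6: → [18,24); WM=20
i=7 t=9 v=4: DROP (t<20-3); WM=20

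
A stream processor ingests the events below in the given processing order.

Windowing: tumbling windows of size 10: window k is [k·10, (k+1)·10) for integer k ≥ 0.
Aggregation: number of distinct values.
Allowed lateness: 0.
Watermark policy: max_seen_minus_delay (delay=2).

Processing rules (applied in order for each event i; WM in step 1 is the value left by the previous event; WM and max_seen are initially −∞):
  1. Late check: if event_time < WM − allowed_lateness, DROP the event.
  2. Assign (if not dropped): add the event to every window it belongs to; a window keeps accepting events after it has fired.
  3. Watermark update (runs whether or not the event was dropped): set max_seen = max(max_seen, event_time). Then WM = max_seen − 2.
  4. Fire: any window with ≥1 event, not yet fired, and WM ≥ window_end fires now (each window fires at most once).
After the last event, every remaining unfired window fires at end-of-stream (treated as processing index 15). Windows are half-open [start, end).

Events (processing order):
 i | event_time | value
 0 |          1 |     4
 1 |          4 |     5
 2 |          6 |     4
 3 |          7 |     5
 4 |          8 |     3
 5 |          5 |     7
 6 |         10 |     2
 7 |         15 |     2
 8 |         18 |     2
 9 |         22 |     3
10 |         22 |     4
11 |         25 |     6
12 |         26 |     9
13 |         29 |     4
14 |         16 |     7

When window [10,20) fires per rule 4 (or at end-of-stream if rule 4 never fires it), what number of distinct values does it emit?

1

i=0 t=1 v=4: → [0,10); WM=-1
i=1 t=4 v=5: → [0,10); WM=2
i=2 t=6 v=4: → [0,10); WM=4
i=3 t=7 v=5: → [0,10); WM=5
i=4 t=8 v=3: → [0,10); WM=6
i=5 t=5 v=7: DROP (t<6-0); WM=6
i=6 t=10 v=2: → [10,20); WM=8
i=7 t=15 v=2: → [10,20); WM=13; [0,10) fires=3
i=8 t=18 v=2: → [10,20); WM=16
i=9 t=22 v=3: → [20,30); WM=20; [10,20) fires=1
i=10 t=22 v=4: → [20,30); WM=20
i=11 t=25 v=6: → [20,30); WM=23
i=12 t=26 v=9: → [20,30); WM=24
i=13 t=29 v=4: → [20,30); WM=27
i=14 t=16 v=7: DROP (t<27-0); WM=27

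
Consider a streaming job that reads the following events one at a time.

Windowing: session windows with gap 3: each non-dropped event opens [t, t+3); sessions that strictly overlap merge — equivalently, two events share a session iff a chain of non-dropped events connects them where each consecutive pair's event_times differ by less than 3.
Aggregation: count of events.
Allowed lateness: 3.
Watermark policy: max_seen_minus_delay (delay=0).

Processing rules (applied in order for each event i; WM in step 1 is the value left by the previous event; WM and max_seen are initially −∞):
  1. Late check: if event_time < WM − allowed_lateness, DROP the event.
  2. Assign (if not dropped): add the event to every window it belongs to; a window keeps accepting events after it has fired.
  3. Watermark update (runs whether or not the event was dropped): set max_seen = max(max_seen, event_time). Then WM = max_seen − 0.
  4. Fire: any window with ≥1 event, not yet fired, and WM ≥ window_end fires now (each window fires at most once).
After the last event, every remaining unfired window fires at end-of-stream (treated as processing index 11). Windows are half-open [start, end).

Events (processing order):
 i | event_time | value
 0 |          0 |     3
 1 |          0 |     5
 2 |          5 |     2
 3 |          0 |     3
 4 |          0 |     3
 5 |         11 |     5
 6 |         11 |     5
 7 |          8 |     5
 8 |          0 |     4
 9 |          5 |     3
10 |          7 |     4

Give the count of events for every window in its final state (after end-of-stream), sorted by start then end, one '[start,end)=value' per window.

[0,3)=2 [5,8)=1 [8,11)=1 [11,14)=2

i=0 t=0 v=3: → [0,3); WM=0
i=1 t=0 v=5: → [0,3); WM=0
i=2 t=5 v=2: → [5,8); WM=5
i=3 t=0 v=3: DROP (t<5-3); WM=5
i=4 t=0 v=3: DROP (t<5-3); WM=5
i=5 t=11 v=5: → [11,14); WM=11
i=6 t=11 v=5: → [11,14); WM=11
i=7 t=8 v=5: → [8,11); WM=11
i=8 t=0 v=4: DROP (t<11-3); WM=11
i=9 t=5 v=3: DROP (t<11-3); WM=11
i=10 t=7 v=4: DROP (t<11-3); WM=11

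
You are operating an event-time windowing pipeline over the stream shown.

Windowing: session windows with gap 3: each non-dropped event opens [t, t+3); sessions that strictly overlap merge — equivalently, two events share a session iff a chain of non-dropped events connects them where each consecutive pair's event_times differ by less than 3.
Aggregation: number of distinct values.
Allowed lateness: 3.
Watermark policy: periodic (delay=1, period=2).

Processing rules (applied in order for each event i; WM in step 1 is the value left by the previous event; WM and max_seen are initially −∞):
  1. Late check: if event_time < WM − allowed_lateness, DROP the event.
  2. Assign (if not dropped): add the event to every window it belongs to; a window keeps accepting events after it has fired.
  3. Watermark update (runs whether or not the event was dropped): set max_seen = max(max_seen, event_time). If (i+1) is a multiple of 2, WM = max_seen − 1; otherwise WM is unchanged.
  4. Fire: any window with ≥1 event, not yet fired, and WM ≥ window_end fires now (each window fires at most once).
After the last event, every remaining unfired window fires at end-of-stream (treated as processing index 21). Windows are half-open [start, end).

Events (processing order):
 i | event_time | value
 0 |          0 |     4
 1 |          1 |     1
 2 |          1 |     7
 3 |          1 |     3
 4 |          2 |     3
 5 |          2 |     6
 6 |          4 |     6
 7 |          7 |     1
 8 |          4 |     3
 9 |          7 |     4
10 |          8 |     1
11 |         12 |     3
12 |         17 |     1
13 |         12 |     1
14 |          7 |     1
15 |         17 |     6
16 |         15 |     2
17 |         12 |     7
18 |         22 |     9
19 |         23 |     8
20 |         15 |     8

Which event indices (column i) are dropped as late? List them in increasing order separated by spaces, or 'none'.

14 17 20

i=0 t=0 v=4: → [0,3); WM=−∞
i=1 t=1 v=1: → [0,4); WM=0
i=2 t=1 v=7: → [0,4); WM=0
i=3 t=1 v=3: → [0,4); WM=0
i=4 t=2 v=3: → [0,5); WM=0
i=5 t=2 v=6: → [0,5); WM=1
i=6 t=4 v=6: → [0,7); WM=1
i=7 t=7 v=1: → [7,10); WM=6
i=8 t=4 v=3: → [0,7); WM=6
i=9 t=7 v=4: → [7,10); WM=6
i=10 t=8 v=1: → [7,11); WM=6
i=11 t=12 v=3: → [12,15); WM=11
i=12 t=17 v=1: → [17,20); WM=11
i=13 t=12 v=1: → [12,15); WM=16
i=14 t=7 v=1: DROP (t<16-3); WM=16
i=15 t=17 v=6: → [17,20); WM=16
i=16 t=15 v=2: → [15,20); WM=16
i=17 t=12 v=7: DROP (t<16-3); WM=16
i=18 t=22 v=9: → [22,25); WM=16
i=19 t=23 v=8: → [22,26); WM=22
i=20 t=15 v=8: DROP (t<22-3); WM=22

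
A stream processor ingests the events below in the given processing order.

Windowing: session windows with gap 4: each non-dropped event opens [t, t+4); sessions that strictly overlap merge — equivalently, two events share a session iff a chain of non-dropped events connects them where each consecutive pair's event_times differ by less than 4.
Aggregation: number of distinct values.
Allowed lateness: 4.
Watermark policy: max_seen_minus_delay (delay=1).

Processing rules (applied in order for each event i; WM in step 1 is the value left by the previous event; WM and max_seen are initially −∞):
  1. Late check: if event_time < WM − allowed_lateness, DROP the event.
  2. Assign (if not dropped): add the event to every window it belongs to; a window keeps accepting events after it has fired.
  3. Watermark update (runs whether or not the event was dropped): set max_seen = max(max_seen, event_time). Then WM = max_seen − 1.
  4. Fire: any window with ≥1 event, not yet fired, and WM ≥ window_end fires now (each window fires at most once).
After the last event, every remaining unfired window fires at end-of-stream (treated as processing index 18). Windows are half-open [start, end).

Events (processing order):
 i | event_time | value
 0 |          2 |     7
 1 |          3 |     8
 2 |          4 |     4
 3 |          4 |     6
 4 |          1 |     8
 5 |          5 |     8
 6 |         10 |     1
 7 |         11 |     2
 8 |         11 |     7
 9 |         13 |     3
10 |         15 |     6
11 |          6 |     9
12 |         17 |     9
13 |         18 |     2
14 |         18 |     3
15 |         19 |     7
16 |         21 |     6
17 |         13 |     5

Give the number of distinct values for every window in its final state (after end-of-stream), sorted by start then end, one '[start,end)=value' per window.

i=0 t=2 v=7: → [2,6); WM=1
i=1 t=3 v=8: → [2,7); WM=2
i=2 t=4 v=4: → [2,8); WM=3
i=3 t=4 v=6: → [2,8); WM=3
i=4 t=1 v=8: → [1,8); WM=3
i=5 t=5 v=8: → [1,9); WM=4
i=6 t=10 v=1: → [10,14); WM=9
i=7 t=11 v=2: → [10,15); WM=10
i=8 t=11 v=7: → [10,15); WM=10
i=9 t=13 v=3: → [10,17); WM=12
i=10 t=15 v=6: → [10,19); WM=14
i=11 t=6 v=9: DROP (t<14-4); WM=14
i=12 t=17 v=9: → [10,21); WM=16
i=13 t=18 v=2: → [10,22); WM=17
i=14 t=18 v=3: → [10,22); WM=17
i=15 t=19 v=7: → [10,23); WM=18
i=16 t=21 v=6: → [10,25); WM=20
i=17 t=13 v=5: DROP (t<20-4); WM=20

[1,9)=4 [10,25)=6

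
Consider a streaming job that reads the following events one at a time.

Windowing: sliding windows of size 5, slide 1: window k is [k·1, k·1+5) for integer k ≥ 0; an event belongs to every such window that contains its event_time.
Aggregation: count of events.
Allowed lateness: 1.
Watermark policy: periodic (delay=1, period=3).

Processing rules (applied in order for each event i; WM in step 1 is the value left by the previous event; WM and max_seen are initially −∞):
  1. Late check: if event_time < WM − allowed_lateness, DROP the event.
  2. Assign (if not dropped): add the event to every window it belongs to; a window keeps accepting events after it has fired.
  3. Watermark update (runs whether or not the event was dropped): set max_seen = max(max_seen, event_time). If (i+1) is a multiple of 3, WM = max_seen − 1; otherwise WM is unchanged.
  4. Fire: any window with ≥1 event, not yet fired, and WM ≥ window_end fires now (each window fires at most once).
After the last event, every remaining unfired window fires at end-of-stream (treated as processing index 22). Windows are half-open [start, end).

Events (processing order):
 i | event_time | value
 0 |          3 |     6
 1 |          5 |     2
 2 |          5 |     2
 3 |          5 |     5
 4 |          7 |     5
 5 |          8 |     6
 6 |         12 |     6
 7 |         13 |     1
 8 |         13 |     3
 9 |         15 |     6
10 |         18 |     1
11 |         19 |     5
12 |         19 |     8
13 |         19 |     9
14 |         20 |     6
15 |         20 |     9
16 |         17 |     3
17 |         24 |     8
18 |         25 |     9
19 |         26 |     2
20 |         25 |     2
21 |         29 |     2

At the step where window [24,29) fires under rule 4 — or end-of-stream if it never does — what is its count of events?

i=0 t=3 v=6: → [3,8),[2,7),[1,6),[0,5); WM=−∞
i=1 t=5 v=2: → [5,10),[4,9),[3,8),[2,7),[1,6); WM=−∞
i=2 t=5 v=2: → [5,10),[4,9),[3,8),[2,7),[1,6); WM=4
i=3 t=5 v=5: → [5,10),[4,9),[3,8),[2,7),[1,6); WM=4
i=4 t=7 v=5: → [7,12),[6,11),[5,10),[4,9),[3,8); WM=4
i=5 t=8 v=6: → [8,13),[7,12),[6,11),[5,10),[4,9); WM=7; [0,5) fires=1 [1,6) fires=4 [2,7) fires=4
i=6 t=12 v=6: → [12,17),[11,16),[10,15),[9,14),[8,13); WM=7
i=7 t=13 v=1: → [13,18),[12,17),[11,16),[10,15),[9,14); WM=7
i=8 t=13 v=3: → [13,18),[12,17),[11,16),[10,15),[9,14); WM=12; [3,8) fires=5 [4,9) fires=5 [5,10) fires=5 [6,11) fires=2 [7,12) fires=2
i=9 t=15 v=6: → [15,20),[14,19),[13,18),[12,17),[11,16); WM=12
i=10 t=18 v=1: → [18,23),[17,22),[16,21),[15,20),[14,19); WM=12
i=11 t=19 v=5: → [19,24),[18,23),[17,22),[16,21),[15,20); WM=18; [8,13) fires=2 [9,14) fires=3 [10,15) fires=3 [11,16) fires=4 [12,17) fires=4 [13,18) fires=3
i=12 t=19 v=8: → [19,24),[18,23),[17,22),[16,21),[15,20); WM=18
i=13 t=19 v=9: → [19,24),[18,23),[17,22),[16,21),[15,20); WM=18
i=14 t=20 v=6: → [20,25),[19,24),[18,23),[17,22),[16,21); WM=19; [14,19) fires=2
i=15 t=20 v=9: → [20,25),[19,24),[18,23),[17,22),[16,21); WM=19
i=16 t=17 v=3: DROP (t<19-1); WM=19
i=17 t=24 v=8: → [24,29),[23,28),[22,27),[21,26),[20,25); WM=23; [15,20) fires=5 [16,21) fires=6 [17,22) fires=6 [18,23) fires=6
i=18 t=25 v=9: → [25,30),[24,29),[23,28),[22,27),[21,26); WM=23
i=19 t=26 v=2: → [26,31),[25,30),[24,29),[23,28),[22,27); WM=23
i=20 t=25 v=2: → [25,30),[24,29),[23,28),[22,27),[21,26); WM=25; [19,24) fires=5 [20,25) fires=3
i=21 t=29 v=2: → [29,34),[28,33),[27,32),[26,31),[25,30); WM=25

4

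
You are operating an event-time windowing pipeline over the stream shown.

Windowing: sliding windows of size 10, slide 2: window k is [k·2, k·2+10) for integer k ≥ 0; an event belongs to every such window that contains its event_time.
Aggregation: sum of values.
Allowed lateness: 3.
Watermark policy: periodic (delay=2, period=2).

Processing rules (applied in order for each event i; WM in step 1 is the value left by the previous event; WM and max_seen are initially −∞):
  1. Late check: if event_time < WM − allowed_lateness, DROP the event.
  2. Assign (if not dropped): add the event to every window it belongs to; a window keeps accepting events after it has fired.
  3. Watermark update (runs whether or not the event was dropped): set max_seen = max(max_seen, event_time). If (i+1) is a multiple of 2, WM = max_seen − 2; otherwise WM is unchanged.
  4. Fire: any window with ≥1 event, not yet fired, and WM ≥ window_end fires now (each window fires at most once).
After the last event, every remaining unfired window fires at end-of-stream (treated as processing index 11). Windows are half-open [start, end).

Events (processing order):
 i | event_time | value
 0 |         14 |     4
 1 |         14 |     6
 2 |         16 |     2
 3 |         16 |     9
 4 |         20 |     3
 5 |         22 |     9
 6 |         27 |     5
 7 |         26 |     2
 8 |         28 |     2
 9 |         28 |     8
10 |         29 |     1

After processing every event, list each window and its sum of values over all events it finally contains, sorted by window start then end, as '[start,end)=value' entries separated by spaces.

[6,16)=10 [8,18)=21 [10,20)=21 [12,22)=24 [14,24)=33 [16,26)=23 [18,28)=19 [20,30)=30 [22,32)=27 [24,34)=18 [26,36)=18 [28,38)=11

i=0 t=14 v=4: → [14,24),[12,22),[10,20),[8,18),[6,16); WM=−∞
i=1 t=14 v=6: → [14,24),[12,22),[10,20),[8,18),[6,16); WM=12
i=2 t=16 v=2: → [16,26),[14,24),[12,22),[10,20),[8,18); WM=12
i=3 t=16 v=9: → [16,26),[14,24),[12,22),[10,20),[8,18); WM=14
i=4 t=20 v=3: → [20,30),[18,28),[16,26),[14,24),[12,22); WM=14
i=5 t=22 v=9: → [22,32),[20,30),[18,28),[16,26),[14,24); WM=20; [6,16) fires=10 [8,18) fires=21 [10,20) fires=21
i=6 t=27 v=5: → [26,36),[24,34),[22,32),[20,30),[18,28); WM=20
i=7 t=26 v=2: → [26,36),[24,34),[22,32),[20,30),[18,28); WM=25; [12,22) fires=24 [14,24) fires=33
i=8 t=28 v=2: → [28,38),[26,36),[24,34),[22,32),[20,30); WM=25
i=9 t=28 v=8: → [28,38),[26,36),[24,34),[22,32),[20,30); WM=26; [16,26) fires=23
i=10 t=29 v=1: → [28,38),[26,36),[24,34),[22,32),[20,30); WM=26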